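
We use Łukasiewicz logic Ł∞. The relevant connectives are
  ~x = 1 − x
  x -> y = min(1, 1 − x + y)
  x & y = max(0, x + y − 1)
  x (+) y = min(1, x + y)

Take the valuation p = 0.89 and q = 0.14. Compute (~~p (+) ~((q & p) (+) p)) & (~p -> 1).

~p = 1 − 0.89 = 0.11
~~p = 1 − 0.11 = 0.89
q & p = max(0, 0.14 + 0.89 − 1) = max(0, 0.03) = 0.03
(q & p) (+) p = min(1, 0.03 + 0.89) = min(1, 0.92) = 0.92
~((q & p) (+) p) = 1 − 0.92 = 0.08
~~p (+) ~((q & p) (+) p) = min(1, 0.89 + 0.08) = min(1, 0.97) = 0.97
~p -> 1 = min(1, 1 − 0.11 + 1.00) = min(1, 1.89) = 1.00
(~~p (+) ~((q & p) (+) p)) & (~p -> 1) = max(0, 0.97 + 1.00 − 1) = max(0, 0.97) = 0.97

0.97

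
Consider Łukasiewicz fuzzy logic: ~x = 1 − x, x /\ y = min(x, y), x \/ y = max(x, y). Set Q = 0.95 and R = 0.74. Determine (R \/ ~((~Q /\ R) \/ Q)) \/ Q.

~Q = 1 − 0.95 = 0.05
~Q /\ R = min(0.05, 0.74) = 0.05
(~Q /\ R) \/ Q = max(0.05, 0.95) = 0.95
~((~Q /\ R) \/ Q) = 1 − 0.95 = 0.05
R \/ ~((~Q /\ R) \/ Q) = max(0.74, 0.05) = 0.74
(R \/ ~((~Q /\ R) \/ Q)) \/ Q = max(0.74, 0.95) = 0.95

0.95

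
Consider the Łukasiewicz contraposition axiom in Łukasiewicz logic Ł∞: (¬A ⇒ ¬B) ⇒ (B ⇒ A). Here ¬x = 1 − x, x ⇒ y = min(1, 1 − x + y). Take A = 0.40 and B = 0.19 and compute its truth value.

1.00

¬A = 1 − 0.40 = 0.60
¬B = 1 − 0.19 = 0.81
¬A ⇒ ¬B = min(1, 1 − 0.60 + 0.81) = min(1, 1.21) = 1.00
B ⇒ A = min(1, 1 − 0.19 + 0.40) = min(1, 1.21) = 1.00
(¬A ⇒ ¬B) ⇒ (B ⇒ A) = min(1, 1 − 1.00 + 1.00) = min(1, 1.00) = 1.00
(As expected: an axiom of Ł∞, always 1.)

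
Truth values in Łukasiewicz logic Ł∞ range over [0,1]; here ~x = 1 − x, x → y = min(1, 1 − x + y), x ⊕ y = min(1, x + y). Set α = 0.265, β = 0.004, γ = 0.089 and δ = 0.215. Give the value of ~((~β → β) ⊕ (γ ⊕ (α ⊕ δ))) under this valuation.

0.423

~β = 1 − 0.004 = 0.996
~β → β = min(1, 1 − 0.996 + 0.004) = min(1, 0.008) = 0.008
α ⊕ δ = min(1, 0.265 + 0.215) = min(1, 0.480) = 0.480
γ ⊕ (α ⊕ δ) = min(1, 0.089 + 0.480) = min(1, 0.569) = 0.569
(~β → β) ⊕ (γ ⊕ (α ⊕ δ)) = min(1, 0.008 + 0.569) = min(1, 0.577) = 0.577
~((~β → β) ⊕ (γ ⊕ (α ⊕ δ))) = 1 − 0.577 = 0.423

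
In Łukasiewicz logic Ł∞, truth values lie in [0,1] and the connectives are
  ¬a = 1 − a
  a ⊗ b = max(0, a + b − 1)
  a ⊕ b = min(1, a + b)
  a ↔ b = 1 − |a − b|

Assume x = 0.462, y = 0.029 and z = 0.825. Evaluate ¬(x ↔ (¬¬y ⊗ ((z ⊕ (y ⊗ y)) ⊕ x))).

¬y = 1 − 0.029 = 0.971
¬¬y = 1 − 0.971 = 0.029
y ⊗ y = max(0, 0.029 + 0.029 − 1) = max(0, -0.942) = 0.000
z ⊕ (y ⊗ y) = min(1, 0.825 + 0.000) = min(1, 0.825) = 0.825
(z ⊕ (y ⊗ y)) ⊕ x = min(1, 0.825 + 0.462) = min(1, 1.287) = 1.000
¬¬y ⊗ ((z ⊕ (y ⊗ y)) ⊕ x) = max(0, 0.029 + 1.000 − 1) = max(0, 0.029) = 0.029
x ↔ (¬¬y ⊗ ((z ⊕ (y ⊗ y)) ⊕ x)) = 1 − |0.462 − 0.029| = 1 − 0.433 = 0.567
¬(x ↔ (¬¬y ⊗ ((z ⊕ (y ⊗ y)) ⊕ x))) = 1 − 0.567 = 0.433

0.433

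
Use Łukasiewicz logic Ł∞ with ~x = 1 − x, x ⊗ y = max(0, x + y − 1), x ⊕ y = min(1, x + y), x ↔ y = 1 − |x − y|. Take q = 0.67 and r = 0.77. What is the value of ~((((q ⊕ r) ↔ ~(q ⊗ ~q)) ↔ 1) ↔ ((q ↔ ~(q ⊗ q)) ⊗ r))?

0.24

q ⊕ r = min(1, 0.67 + 0.77) = min(1, 1.44) = 1.00
~q = 1 − 0.67 = 0.33
q ⊗ ~q = max(0, 0.67 + 0.33 − 1) = max(0, 0.00) = 0.00
~(q ⊗ ~q) = 1 − 0.00 = 1.00
(q ⊕ r) ↔ ~(q ⊗ ~q) = 1 − |1.00 − 1.00| = 1 − 0.00 = 1.00
((q ⊕ r) ↔ ~(q ⊗ ~q)) ↔ 1 = 1 − |1.00 − 1.00| = 1 − 0.00 = 1.00
q ⊗ q = max(0, 0.67 + 0.67 − 1) = max(0, 0.34) = 0.34
~(q ⊗ q) = 1 − 0.34 = 0.66
q ↔ ~(q ⊗ q) = 1 − |0.67 − 0.66| = 1 − 0.01 = 0.99
(q ↔ ~(q ⊗ q)) ⊗ r = max(0, 0.99 + 0.77 − 1) = max(0, 0.76) = 0.76
(((q ⊕ r) ↔ ~(q ⊗ ~q)) ↔ 1) ↔ ((q ↔ ~(q ⊗ q)) ⊗ r) = 1 − |1.00 − 0.76| = 1 − 0.24 = 0.76
~((((q ⊕ r) ↔ ~(q ⊗ ~q)) ↔ 1) ↔ ((q ↔ ~(q ⊗ q)) ⊗ r)) = 1 − 0.76 = 0.24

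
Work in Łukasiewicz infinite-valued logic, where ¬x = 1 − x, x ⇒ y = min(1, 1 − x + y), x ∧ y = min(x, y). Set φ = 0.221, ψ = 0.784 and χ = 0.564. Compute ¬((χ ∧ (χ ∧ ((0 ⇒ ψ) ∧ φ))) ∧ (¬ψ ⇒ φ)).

0 ⇒ ψ = min(1, 1 − 0.000 + 0.784) = min(1, 1.784) = 1.000
(0 ⇒ ψ) ∧ φ = min(1.000, 0.221) = 0.221
χ ∧ ((0 ⇒ ψ) ∧ φ) = min(0.564, 0.221) = 0.221
χ ∧ (χ ∧ ((0 ⇒ ψ) ∧ φ)) = min(0.564, 0.221) = 0.221
¬ψ = 1 − 0.784 = 0.216
¬ψ ⇒ φ = min(1, 1 − 0.216 + 0.221) = min(1, 1.005) = 1.000
(χ ∧ (χ ∧ ((0 ⇒ ψ) ∧ φ))) ∧ (¬ψ ⇒ φ) = min(0.221, 1.000) = 0.221
¬((χ ∧ (χ ∧ ((0 ⇒ ψ) ∧ φ))) ∧ (¬ψ ⇒ φ)) = 1 − 0.221 = 0.779

0.779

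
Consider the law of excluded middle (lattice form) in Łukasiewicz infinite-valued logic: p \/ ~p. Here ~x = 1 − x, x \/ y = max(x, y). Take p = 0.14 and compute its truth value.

~p = 1 − 0.14 = 0.86
p \/ ~p = max(0.14, 0.86) = 0.86
(The value 0.86 < 1 shows this instance is not satisfied; not a Ł∞-tautology — its value is max(a, 1−a).)

0.86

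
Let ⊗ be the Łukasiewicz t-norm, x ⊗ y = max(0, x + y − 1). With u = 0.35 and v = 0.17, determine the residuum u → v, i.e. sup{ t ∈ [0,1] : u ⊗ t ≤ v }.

The residuum of the Łukasiewicz t-norm gives the supremum: min(1, 1 − 0.35 + 0.17).
1 − 0.35 + 0.17 = 0.82, so t = min(1, 0.82) = 0.82.
Check: 0.35 ⊗ 0.82 = max(0, 0.17) = 0.17 ≤ 0.17.

0.82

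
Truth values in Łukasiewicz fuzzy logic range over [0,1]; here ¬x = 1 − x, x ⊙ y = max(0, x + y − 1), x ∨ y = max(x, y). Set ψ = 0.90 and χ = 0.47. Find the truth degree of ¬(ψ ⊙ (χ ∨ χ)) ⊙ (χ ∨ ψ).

0.53

χ ∨ χ = max(0.47, 0.47) = 0.47
ψ ⊙ (χ ∨ χ) = max(0, 0.90 + 0.47 − 1) = max(0, 0.37) = 0.37
¬(ψ ⊙ (χ ∨ χ)) = 1 − 0.37 = 0.63
χ ∨ ψ = max(0.47, 0.90) = 0.90
¬(ψ ⊙ (χ ∨ χ)) ⊙ (χ ∨ ψ) = max(0, 0.63 + 0.90 − 1) = max(0, 0.53) = 0.53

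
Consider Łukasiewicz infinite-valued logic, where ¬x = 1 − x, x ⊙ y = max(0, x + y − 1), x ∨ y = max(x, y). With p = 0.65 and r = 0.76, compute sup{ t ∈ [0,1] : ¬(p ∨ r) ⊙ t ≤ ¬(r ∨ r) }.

p ∨ r = max(0.65, 0.76) = 0.76
¬(p ∨ r) = 1 − 0.76 = 0.24
So the left factor is ¬(p ∨ r) = 0.24.
r ∨ r = max(0.76, 0.76) = 0.76
¬(r ∨ r) = 1 − 0.76 = 0.24
So the right-hand bound is ¬(r ∨ r) = 0.24.
The residuum of the Łukasiewicz t-norm gives the supremum: min(1, 1 − 0.24 + 0.24).
1 − 0.24 + 0.24 = 1.00, so t = min(1, 1.00) = 1.00.
Check: 0.24 ⊙ 1.00 = max(0, 0.24) = 0.24 ≤ 0.24.

1.00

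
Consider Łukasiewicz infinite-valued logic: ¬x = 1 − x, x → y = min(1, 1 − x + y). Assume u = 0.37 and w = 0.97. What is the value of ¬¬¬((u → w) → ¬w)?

u → w = min(1, 1 − 0.37 + 0.97) = min(1, 1.60) = 1.00
¬w = 1 − 0.97 = 0.03
(u → w) → ¬w = min(1, 1 − 1.00 + 0.03) = min(1, 0.03) = 0.03
¬((u → w) → ¬w) = 1 − 0.03 = 0.97
¬¬((u → w) → ¬w) = 1 − 0.97 = 0.03
¬¬¬((u → w) → ¬w) = 1 − 0.03 = 0.97

0.97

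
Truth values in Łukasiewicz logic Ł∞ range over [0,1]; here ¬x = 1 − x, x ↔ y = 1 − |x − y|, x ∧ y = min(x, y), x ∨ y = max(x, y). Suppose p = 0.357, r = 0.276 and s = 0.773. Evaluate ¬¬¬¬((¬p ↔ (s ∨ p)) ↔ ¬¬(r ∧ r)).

¬p = 1 − 0.357 = 0.643
s ∨ p = max(0.773, 0.357) = 0.773
¬p ↔ (s ∨ p) = 1 − |0.643 − 0.773| = 1 − 0.130 = 0.870
r ∧ r = min(0.276, 0.276) = 0.276
¬(r ∧ r) = 1 − 0.276 = 0.724
¬¬(r ∧ r) = 1 − 0.724 = 0.276
(¬p ↔ (s ∨ p)) ↔ ¬¬(r ∧ r) = 1 − |0.870 − 0.276| = 1 − 0.594 = 0.406
¬((¬p ↔ (s ∨ p)) ↔ ¬¬(r ∧ r)) = 1 − 0.406 = 0.594
¬¬((¬p ↔ (s ∨ p)) ↔ ¬¬(r ∧ r)) = 1 − 0.594 = 0.406
¬¬¬((¬p ↔ (s ∨ p)) ↔ ¬¬(r ∧ r)) = 1 − 0.406 = 0.594
¬¬¬¬((¬p ↔ (s ∨ p)) ↔ ¬¬(r ∧ r)) = 1 − 0.594 = 0.406

0.406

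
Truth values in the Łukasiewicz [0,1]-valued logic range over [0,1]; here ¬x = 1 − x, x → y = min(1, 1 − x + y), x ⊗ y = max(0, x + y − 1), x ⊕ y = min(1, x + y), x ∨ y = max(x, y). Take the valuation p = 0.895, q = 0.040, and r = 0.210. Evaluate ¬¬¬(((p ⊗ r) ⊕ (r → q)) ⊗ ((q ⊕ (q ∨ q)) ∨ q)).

p ⊗ r = max(0, 0.895 + 0.210 − 1) = max(0, 0.105) = 0.105
r → q = min(1, 1 − 0.210 + 0.040) = min(1, 0.830) = 0.830
(p ⊗ r) ⊕ (r → q) = min(1, 0.105 + 0.830) = min(1, 0.935) = 0.935
q ∨ q = max(0.040, 0.040) = 0.040
q ⊕ (q ∨ q) = min(1, 0.040 + 0.040) = min(1, 0.080) = 0.080
(q ⊕ (q ∨ q)) ∨ q = max(0.080, 0.040) = 0.080
((p ⊗ r) ⊕ (r → q)) ⊗ ((q ⊕ (q ∨ q)) ∨ q) = max(0, 0.935 + 0.080 − 1) = max(0, 0.015) = 0.015
¬(((p ⊗ r) ⊕ (r → q)) ⊗ ((q ⊕ (q ∨ q)) ∨ q)) = 1 − 0.015 = 0.985
¬¬(((p ⊗ r) ⊕ (r → q)) ⊗ ((q ⊕ (q ∨ q)) ∨ q)) = 1 − 0.985 = 0.015
¬¬¬(((p ⊗ r) ⊕ (r → q)) ⊗ ((q ⊕ (q ∨ q)) ∨ q)) = 1 − 0.015 = 0.985

0.985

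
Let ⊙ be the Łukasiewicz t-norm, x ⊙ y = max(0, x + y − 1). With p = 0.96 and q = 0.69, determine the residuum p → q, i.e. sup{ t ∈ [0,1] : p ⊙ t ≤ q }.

0.73

The residuum of the Łukasiewicz t-norm gives the supremum: min(1, 1 − 0.96 + 0.69).
1 − 0.96 + 0.69 = 0.73, so t = min(1, 0.73) = 0.73.
Check: 0.96 ⊙ 0.73 = max(0, 0.69) = 0.69 ≤ 0.69.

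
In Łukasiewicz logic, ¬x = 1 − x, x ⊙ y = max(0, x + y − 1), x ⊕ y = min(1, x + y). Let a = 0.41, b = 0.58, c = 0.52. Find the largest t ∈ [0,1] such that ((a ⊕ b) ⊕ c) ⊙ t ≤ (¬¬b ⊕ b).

a ⊕ b = min(1, 0.41 + 0.58) = min(1, 0.99) = 0.99
(a ⊕ b) ⊕ c = min(1, 0.99 + 0.52) = min(1, 1.51) = 1.00
So the left factor is (a ⊕ b) ⊕ c = 1.00.
¬b = 1 − 0.58 = 0.42
¬¬b = 1 − 0.42 = 0.58
¬¬b ⊕ b = min(1, 0.58 + 0.58) = min(1, 1.16) = 1.00
So the right-hand bound is ¬¬b ⊕ b = 1.00.
The residuum of the Łukasiewicz t-norm gives the supremum: min(1, 1 − 1.00 + 1.00).
1 − 1.00 + 1.00 = 1.00, so t = min(1, 1.00) = 1.00.
Check: 1.00 ⊙ 1.00 = max(0, 1.00) = 1.00 ≤ 1.00.

1.00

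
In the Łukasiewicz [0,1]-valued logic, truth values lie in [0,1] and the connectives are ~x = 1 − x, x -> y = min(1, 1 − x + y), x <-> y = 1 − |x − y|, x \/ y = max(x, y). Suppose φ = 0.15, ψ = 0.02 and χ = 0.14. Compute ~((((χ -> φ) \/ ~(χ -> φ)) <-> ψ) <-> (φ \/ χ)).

χ -> φ = min(1, 1 − 0.14 + 0.15) = min(1, 1.01) = 1.00
~(χ -> φ) = 1 − 1.00 = 0.00
(χ -> φ) \/ ~(χ -> φ) = max(1.00, 0.00) = 1.00
((χ -> φ) \/ ~(χ -> φ)) <-> ψ = 1 − |1.00 − 0.02| = 1 − 0.98 = 0.02
φ \/ χ = max(0.15, 0.14) = 0.15
(((χ -> φ) \/ ~(χ -> φ)) <-> ψ) <-> (φ \/ χ) = 1 − |0.02 − 0.15| = 1 − 0.13 = 0.87
~((((χ -> φ) \/ ~(χ -> φ)) <-> ψ) <-> (φ \/ χ)) = 1 − 0.87 = 0.13

0.13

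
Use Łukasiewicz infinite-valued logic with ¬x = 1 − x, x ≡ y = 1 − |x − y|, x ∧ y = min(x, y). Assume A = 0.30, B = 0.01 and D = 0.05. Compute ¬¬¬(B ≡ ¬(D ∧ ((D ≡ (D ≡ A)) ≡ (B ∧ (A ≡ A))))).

D ≡ A = 1 − |0.05 − 0.30| = 1 − 0.25 = 0.75
D ≡ (D ≡ A) = 1 − |0.05 − 0.75| = 1 − 0.70 = 0.30
A ≡ A = 1 − |0.30 − 0.30| = 1 − 0.00 = 1.00
B ∧ (A ≡ A) = min(0.01, 1.00) = 0.01
(D ≡ (D ≡ A)) ≡ (B ∧ (A ≡ A)) = 1 − |0.30 − 0.01| = 1 − 0.29 = 0.71
D ∧ ((D ≡ (D ≡ A)) ≡ (B ∧ (A ≡ A))) = min(0.05, 0.71) = 0.05
¬(D ∧ ((D ≡ (D ≡ A)) ≡ (B ∧ (A ≡ A)))) = 1 − 0.05 = 0.95
B ≡ ¬(D ∧ ((D ≡ (D ≡ A)) ≡ (B ∧ (A ≡ A)))) = 1 − |0.01 − 0.95| = 1 − 0.94 = 0.06
¬(B ≡ ¬(D ∧ ((D ≡ (D ≡ A)) ≡ (B ∧ (A ≡ A))))) = 1 − 0.06 = 0.94
¬¬(B ≡ ¬(D ∧ ((D ≡ (D ≡ A)) ≡ (B ∧ (A ≡ A))))) = 1 − 0.94 = 0.06
¬¬¬(B ≡ ¬(D ∧ ((D ≡ (D ≡ A)) ≡ (B ∧ (A ≡ A))))) = 1 − 0.06 = 0.94

0.94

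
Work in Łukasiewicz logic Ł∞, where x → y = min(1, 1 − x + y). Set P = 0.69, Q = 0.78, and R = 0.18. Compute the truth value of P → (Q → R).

Q → R = min(1, 1 − 0.78 + 0.18) = min(1, 0.40) = 0.40
P → (Q → R) = min(1, 1 − 0.69 + 0.40) = min(1, 0.71) = 0.71

0.71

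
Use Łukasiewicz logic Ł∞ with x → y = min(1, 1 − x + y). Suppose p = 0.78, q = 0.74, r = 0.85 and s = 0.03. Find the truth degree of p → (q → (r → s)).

0.66

r → s = min(1, 1 − 0.85 + 0.03) = min(1, 0.18) = 0.18
q → (r → s) = min(1, 1 − 0.74 + 0.18) = min(1, 0.44) = 0.44
p → (q → (r → s)) = min(1, 1 − 0.78 + 0.44) = min(1, 0.66) = 0.66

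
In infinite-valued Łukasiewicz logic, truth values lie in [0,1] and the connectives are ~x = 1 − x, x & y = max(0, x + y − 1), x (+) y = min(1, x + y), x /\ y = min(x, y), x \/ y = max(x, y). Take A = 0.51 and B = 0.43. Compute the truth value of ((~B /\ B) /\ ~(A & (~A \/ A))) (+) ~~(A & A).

~B = 1 − 0.43 = 0.57
~B /\ B = min(0.57, 0.43) = 0.43
~A = 1 − 0.51 = 0.49
~A \/ A = max(0.49, 0.51) = 0.51
A & (~A \/ A) = max(0, 0.51 + 0.51 − 1) = max(0, 0.02) = 0.02
~(A & (~A \/ A)) = 1 − 0.02 = 0.98
(~B /\ B) /\ ~(A & (~A \/ A)) = min(0.43, 0.98) = 0.43
A & A = max(0, 0.51 + 0.51 − 1) = max(0, 0.02) = 0.02
~(A & A) = 1 − 0.02 = 0.98
~~(A & A) = 1 − 0.98 = 0.02
((~B /\ B) /\ ~(A & (~A \/ A))) (+) ~~(A & A) = min(1, 0.43 + 0.02) = min(1, 0.45) = 0.45

0.45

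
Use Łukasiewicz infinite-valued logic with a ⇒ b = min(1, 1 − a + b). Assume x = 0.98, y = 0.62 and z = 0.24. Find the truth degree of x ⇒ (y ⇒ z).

y ⇒ z = min(1, 1 − 0.62 + 0.24) = min(1, 0.62) = 0.62
x ⇒ (y ⇒ z) = min(1, 1 − 0.98 + 0.62) = min(1, 0.64) = 0.64

0.64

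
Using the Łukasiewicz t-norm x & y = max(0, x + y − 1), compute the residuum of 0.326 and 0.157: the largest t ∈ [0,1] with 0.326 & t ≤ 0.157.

0.831

The residuum of the Łukasiewicz t-norm gives the supremum: min(1, 1 − 0.326 + 0.157).
1 − 0.326 + 0.157 = 0.831, so t = min(1, 0.831) = 0.831.
Check: 0.326 & 0.831 = max(0, 0.157) = 0.157 ≤ 0.157.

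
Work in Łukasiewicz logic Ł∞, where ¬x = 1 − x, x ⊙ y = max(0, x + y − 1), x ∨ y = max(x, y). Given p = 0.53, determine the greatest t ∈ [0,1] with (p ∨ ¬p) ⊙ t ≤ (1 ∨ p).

1.00

¬p = 1 − 0.53 = 0.47
p ∨ ¬p = max(0.53, 0.47) = 0.53
So the left factor is p ∨ ¬p = 0.53.
1 ∨ p = max(1.00, 0.53) = 1.00
So the right-hand bound is 1 ∨ p = 1.00.
The residuum of the Łukasiewicz t-norm gives the supremum: min(1, 1 − 0.53 + 1.00).
1 − 0.53 + 1.00 = 1.47, so t = min(1, 1.47) = 1.00.
Check: 0.53 ⊙ 1.00 = max(0, 0.53) = 0.53 ≤ 1.00.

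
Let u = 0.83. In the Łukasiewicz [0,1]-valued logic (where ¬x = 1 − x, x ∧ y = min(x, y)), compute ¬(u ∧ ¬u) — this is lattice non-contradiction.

¬u = 1 − 0.83 = 0.17
u ∧ ¬u = min(0.83, 0.17) = 0.17
¬(u ∧ ¬u) = 1 − 0.17 = 0.83
(The value 0.83 < 1 shows this instance is not satisfied; not a Ł∞-tautology — its value is 1 − min(a, 1−a).)

0.83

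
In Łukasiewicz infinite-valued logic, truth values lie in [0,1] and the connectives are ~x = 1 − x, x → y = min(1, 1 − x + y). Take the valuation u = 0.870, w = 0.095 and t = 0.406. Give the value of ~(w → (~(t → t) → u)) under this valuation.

0.000

t → t = min(1, 1 − 0.406 + 0.406) = min(1, 1.000) = 1.000
~(t → t) = 1 − 1.000 = 0.000
~(t → t) → u = min(1, 1 − 0.000 + 0.870) = min(1, 1.870) = 1.000
w → (~(t → t) → u) = min(1, 1 − 0.095 + 1.000) = min(1, 1.905) = 1.000
~(w → (~(t → t) → u)) = 1 − 1.000 = 0.000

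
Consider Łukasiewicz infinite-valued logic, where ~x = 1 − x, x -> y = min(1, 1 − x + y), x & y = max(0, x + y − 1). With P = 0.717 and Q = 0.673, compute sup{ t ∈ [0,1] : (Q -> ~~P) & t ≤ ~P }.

~P = 1 − 0.717 = 0.283
~~P = 1 − 0.283 = 0.717
Q -> ~~P = min(1, 1 − 0.673 + 0.717) = min(1, 1.044) = 1.000
So the left factor is Q -> ~~P = 1.000.
So the right-hand bound is ~P = 0.283.
The residuum of the Łukasiewicz t-norm gives the supremum: min(1, 1 − 1.000 + 0.283).
1 − 1.000 + 0.283 = 0.283, so t = min(1, 0.283) = 0.283.
Check: 1.000 & 0.283 = max(0, 0.283) = 0.283 ≤ 0.283.

0.283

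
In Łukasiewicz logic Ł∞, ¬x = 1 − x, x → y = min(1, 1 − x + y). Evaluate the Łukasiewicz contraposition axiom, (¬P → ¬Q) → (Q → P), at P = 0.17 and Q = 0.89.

¬P = 1 − 0.17 = 0.83
¬Q = 1 − 0.89 = 0.11
¬P → ¬Q = min(1, 1 − 0.83 + 0.11) = min(1, 0.28) = 0.28
Q → P = min(1, 1 − 0.89 + 0.17) = min(1, 0.28) = 0.28
(¬P → ¬Q) → (Q → P) = min(1, 1 − 0.28 + 0.28) = min(1, 1.00) = 1.00
(As expected: an axiom of Ł∞, always 1.)

1.00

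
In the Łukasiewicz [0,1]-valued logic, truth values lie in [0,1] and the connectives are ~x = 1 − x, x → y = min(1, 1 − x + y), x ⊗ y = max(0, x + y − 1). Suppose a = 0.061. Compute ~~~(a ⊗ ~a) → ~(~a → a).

~a = 1 − 0.061 = 0.939
a ⊗ ~a = max(0, 0.061 + 0.939 − 1) = max(0, 0.000) = 0.000
~(a ⊗ ~a) = 1 − 0.000 = 1.000
~~(a ⊗ ~a) = 1 − 1.000 = 0.000
~~~(a ⊗ ~a) = 1 − 0.000 = 1.000
~a → a = min(1, 1 − 0.939 + 0.061) = min(1, 0.122) = 0.122
~(~a → a) = 1 − 0.122 = 0.878
~~~(a ⊗ ~a) → ~(~a → a) = min(1, 1 − 1.000 + 0.878) = min(1, 0.878) = 0.878

0.878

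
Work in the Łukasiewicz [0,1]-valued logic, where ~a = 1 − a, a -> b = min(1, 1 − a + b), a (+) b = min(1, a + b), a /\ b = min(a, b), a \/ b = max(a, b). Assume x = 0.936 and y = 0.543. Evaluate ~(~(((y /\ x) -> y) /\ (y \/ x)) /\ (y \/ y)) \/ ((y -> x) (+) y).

y /\ x = min(0.543, 0.936) = 0.543
(y /\ x) -> y = min(1, 1 − 0.543 + 0.543) = min(1, 1.000) = 1.000
y \/ x = max(0.543, 0.936) = 0.936
((y /\ x) -> y) /\ (y \/ x) = min(1.000, 0.936) = 0.936
~(((y /\ x) -> y) /\ (y \/ x)) = 1 − 0.936 = 0.064
y \/ y = max(0.543, 0.543) = 0.543
~(((y /\ x) -> y) /\ (y \/ x)) /\ (y \/ y) = min(0.064, 0.543) = 0.064
~(~(((y /\ x) -> y) /\ (y \/ x)) /\ (y \/ y)) = 1 − 0.064 = 0.936
y -> x = min(1, 1 − 0.543 + 0.936) = min(1, 1.393) = 1.000
(y -> x) (+) y = min(1, 1.000 + 0.543) = min(1, 1.543) = 1.000
~(~(((y /\ x) -> y) /\ (y \/ x)) /\ (y \/ y)) \/ ((y -> x) (+) y) = max(0.936, 1.000) = 1.000

1.000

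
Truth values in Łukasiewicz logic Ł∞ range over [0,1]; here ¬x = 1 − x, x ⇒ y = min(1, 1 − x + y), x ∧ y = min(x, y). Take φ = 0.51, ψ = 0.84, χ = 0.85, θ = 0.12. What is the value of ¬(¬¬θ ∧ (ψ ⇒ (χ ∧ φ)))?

0.88

¬θ = 1 − 0.12 = 0.88
¬¬θ = 1 − 0.88 = 0.12
χ ∧ φ = min(0.85, 0.51) = 0.51
ψ ⇒ (χ ∧ φ) = min(1, 1 − 0.84 + 0.51) = min(1, 0.67) = 0.67
¬¬θ ∧ (ψ ⇒ (χ ∧ φ)) = min(0.12, 0.67) = 0.12
¬(¬¬θ ∧ (ψ ⇒ (χ ∧ φ))) = 1 − 0.12 = 0.88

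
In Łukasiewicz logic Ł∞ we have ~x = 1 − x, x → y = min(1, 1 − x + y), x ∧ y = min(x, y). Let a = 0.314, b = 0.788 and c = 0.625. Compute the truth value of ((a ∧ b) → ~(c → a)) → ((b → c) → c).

a ∧ b = min(0.314, 0.788) = 0.314
c → a = min(1, 1 − 0.625 + 0.314) = min(1, 0.689) = 0.689
~(c → a) = 1 − 0.689 = 0.311
(a ∧ b) → ~(c → a) = min(1, 1 − 0.314 + 0.311) = min(1, 0.997) = 0.997
b → c = min(1, 1 − 0.788 + 0.625) = min(1, 0.837) = 0.837
(b → c) → c = min(1, 1 − 0.837 + 0.625) = min(1, 0.788) = 0.788
((a ∧ b) → ~(c → a)) → ((b → c) → c) = min(1, 1 − 0.997 + 0.788) = min(1, 0.791) = 0.791

0.791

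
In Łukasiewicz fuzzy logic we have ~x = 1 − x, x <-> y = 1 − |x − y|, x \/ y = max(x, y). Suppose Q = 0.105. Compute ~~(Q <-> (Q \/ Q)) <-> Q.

0.105

Q \/ Q = max(0.105, 0.105) = 0.105
Q <-> (Q \/ Q) = 1 − |0.105 − 0.105| = 1 − 0.000 = 1.000
~(Q <-> (Q \/ Q)) = 1 − 1.000 = 0.000
~~(Q <-> (Q \/ Q)) = 1 − 0.000 = 1.000
~~(Q <-> (Q \/ Q)) <-> Q = 1 − |1.000 − 0.105| = 1 − 0.895 = 0.105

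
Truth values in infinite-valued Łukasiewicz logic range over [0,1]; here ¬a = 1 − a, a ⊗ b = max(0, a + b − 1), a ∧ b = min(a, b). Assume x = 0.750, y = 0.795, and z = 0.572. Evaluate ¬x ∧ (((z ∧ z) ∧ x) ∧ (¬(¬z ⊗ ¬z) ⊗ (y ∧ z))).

¬x = 1 − 0.750 = 0.250
z ∧ z = min(0.572, 0.572) = 0.572
(z ∧ z) ∧ x = min(0.572, 0.750) = 0.572
¬z = 1 − 0.572 = 0.428
¬z ⊗ ¬z = max(0, 0.428 + 0.428 − 1) = max(0, -0.144) = 0.000
¬(¬z ⊗ ¬z) = 1 − 0.000 = 1.000
y ∧ z = min(0.795, 0.572) = 0.572
¬(¬z ⊗ ¬z) ⊗ (y ∧ z) = max(0, 1.000 + 0.572 − 1) = max(0, 0.572) = 0.572
((z ∧ z) ∧ x) ∧ (¬(¬z ⊗ ¬z) ⊗ (y ∧ z)) = min(0.572, 0.572) = 0.572
¬x ∧ (((z ∧ z) ∧ x) ∧ (¬(¬z ⊗ ¬z) ⊗ (y ∧ z))) = min(0.250, 0.572) = 0.250

0.250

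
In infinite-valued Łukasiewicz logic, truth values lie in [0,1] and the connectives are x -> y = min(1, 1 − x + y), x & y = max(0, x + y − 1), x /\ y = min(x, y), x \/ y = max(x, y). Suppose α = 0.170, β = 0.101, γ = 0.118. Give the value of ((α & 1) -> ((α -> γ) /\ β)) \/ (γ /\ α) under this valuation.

0.931

α & 1 = max(0, 0.170 + 1.000 − 1) = max(0, 0.170) = 0.170
α -> γ = min(1, 1 − 0.170 + 0.118) = min(1, 0.948) = 0.948
(α -> γ) /\ β = min(0.948, 0.101) = 0.101
(α & 1) -> ((α -> γ) /\ β) = min(1, 1 − 0.170 + 0.101) = min(1, 0.931) = 0.931
γ /\ α = min(0.118, 0.170) = 0.118
((α & 1) -> ((α -> γ) /\ β)) \/ (γ /\ α) = max(0.931, 0.118) = 0.931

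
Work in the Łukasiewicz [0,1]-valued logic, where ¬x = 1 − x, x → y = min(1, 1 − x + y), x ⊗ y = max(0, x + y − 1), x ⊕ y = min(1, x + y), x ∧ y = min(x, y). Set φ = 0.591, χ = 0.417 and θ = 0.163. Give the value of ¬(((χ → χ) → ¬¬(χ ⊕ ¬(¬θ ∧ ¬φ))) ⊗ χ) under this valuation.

χ → χ = min(1, 1 − 0.417 + 0.417) = min(1, 1.000) = 1.000
¬θ = 1 − 0.163 = 0.837
¬φ = 1 − 0.591 = 0.409
¬θ ∧ ¬φ = min(0.837, 0.409) = 0.409
¬(¬θ ∧ ¬φ) = 1 − 0.409 = 0.591
χ ⊕ ¬(¬θ ∧ ¬φ) = min(1, 0.417 + 0.591) = min(1, 1.008) = 1.000
¬(χ ⊕ ¬(¬θ ∧ ¬φ)) = 1 − 1.000 = 0.000
¬¬(χ ⊕ ¬(¬θ ∧ ¬φ)) = 1 − 0.000 = 1.000
(χ → χ) → ¬¬(χ ⊕ ¬(¬θ ∧ ¬φ)) = min(1, 1 − 1.000 + 1.000) = min(1, 1.000) = 1.000
((χ → χ) → ¬¬(χ ⊕ ¬(¬θ ∧ ¬φ))) ⊗ χ = max(0, 1.000 + 0.417 − 1) = max(0, 0.417) = 0.417
¬(((χ → χ) → ¬¬(χ ⊕ ¬(¬θ ∧ ¬φ))) ⊗ χ) = 1 − 0.417 = 0.583

0.583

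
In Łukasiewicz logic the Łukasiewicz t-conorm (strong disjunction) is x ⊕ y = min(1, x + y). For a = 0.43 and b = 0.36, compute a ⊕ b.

0.79

a ⊕ b = min(1, 0.43 + 0.36) = min(1, 0.79) = 0.79
For comparison, the Gödel t-conorm max(x, y) would give 0.43.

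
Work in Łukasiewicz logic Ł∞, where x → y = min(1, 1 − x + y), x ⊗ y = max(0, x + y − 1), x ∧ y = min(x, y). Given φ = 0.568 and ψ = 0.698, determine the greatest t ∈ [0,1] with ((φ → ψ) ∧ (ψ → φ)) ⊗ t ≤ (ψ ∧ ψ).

0.828

φ → ψ = min(1, 1 − 0.568 + 0.698) = min(1, 1.130) = 1.000
ψ → φ = min(1, 1 − 0.698 + 0.568) = min(1, 0.870) = 0.870
(φ → ψ) ∧ (ψ → φ) = min(1.000, 0.870) = 0.870
So the left factor is (φ → ψ) ∧ (ψ → φ) = 0.870.
ψ ∧ ψ = min(0.698, 0.698) = 0.698
So the right-hand bound is ψ ∧ ψ = 0.698.
The residuum of the Łukasiewicz t-norm gives the supremum: min(1, 1 − 0.870 + 0.698).
1 − 0.870 + 0.698 = 0.828, so t = min(1, 0.828) = 0.828.
Check: 0.870 ⊗ 0.828 = max(0, 0.698) = 0.698 ≤ 0.698.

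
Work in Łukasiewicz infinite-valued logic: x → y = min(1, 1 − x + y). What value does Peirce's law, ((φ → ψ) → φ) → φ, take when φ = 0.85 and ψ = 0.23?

0.85

φ → ψ = min(1, 1 − 0.85 + 0.23) = min(1, 0.38) = 0.38
(φ → ψ) → φ = min(1, 1 − 0.38 + 0.85) = min(1, 1.47) = 1.00
((φ → ψ) → φ) → φ = min(1, 1 − 1.00 + 0.85) = min(1, 0.85) = 0.85
(The value 0.85 < 1 shows this instance is not satisfied; not a Ł∞-tautology in general.)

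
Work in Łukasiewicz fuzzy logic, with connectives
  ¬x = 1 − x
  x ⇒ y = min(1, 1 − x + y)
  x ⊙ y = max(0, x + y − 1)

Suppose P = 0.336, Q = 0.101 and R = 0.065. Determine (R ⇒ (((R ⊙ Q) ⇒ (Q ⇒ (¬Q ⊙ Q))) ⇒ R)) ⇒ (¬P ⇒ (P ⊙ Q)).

0.336

R ⊙ Q = max(0, 0.065 + 0.101 − 1) = max(0, -0.834) = 0.000
¬Q = 1 − 0.101 = 0.899
¬Q ⊙ Q = max(0, 0.899 + 0.101 − 1) = max(0, 0.000) = 0.000
Q ⇒ (¬Q ⊙ Q) = min(1, 1 − 0.101 + 0.000) = min(1, 0.899) = 0.899
(R ⊙ Q) ⇒ (Q ⇒ (¬Q ⊙ Q)) = min(1, 1 − 0.000 + 0.899) = min(1, 1.899) = 1.000
((R ⊙ Q) ⇒ (Q ⇒ (¬Q ⊙ Q))) ⇒ R = min(1, 1 − 1.000 + 0.065) = min(1, 0.065) = 0.065
R ⇒ (((R ⊙ Q) ⇒ (Q ⇒ (¬Q ⊙ Q))) ⇒ R) = min(1, 1 − 0.065 + 0.065) = min(1, 1.000) = 1.000
¬P = 1 − 0.336 = 0.664
P ⊙ Q = max(0, 0.336 + 0.101 − 1) = max(0, -0.563) = 0.000
¬P ⇒ (P ⊙ Q) = min(1, 1 − 0.664 + 0.000) = min(1, 0.336) = 0.336
(R ⇒ (((R ⊙ Q) ⇒ (Q ⇒ (¬Q ⊙ Q))) ⇒ R)) ⇒ (¬P ⇒ (P ⊙ Q)) = min(1, 1 − 1.000 + 0.336) = min(1, 0.336) = 0.336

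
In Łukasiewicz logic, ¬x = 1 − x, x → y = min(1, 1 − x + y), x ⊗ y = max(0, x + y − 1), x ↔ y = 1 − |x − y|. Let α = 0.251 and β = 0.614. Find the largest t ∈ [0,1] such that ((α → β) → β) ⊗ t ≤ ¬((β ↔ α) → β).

α → β = min(1, 1 − 0.251 + 0.614) = min(1, 1.363) = 1.000
(α → β) → β = min(1, 1 − 1.000 + 0.614) = min(1, 0.614) = 0.614
So the left factor is (α → β) → β = 0.614.
β ↔ α = 1 − |0.614 − 0.251| = 1 − 0.363 = 0.637
(β ↔ α) → β = min(1, 1 − 0.637 + 0.614) = min(1, 0.977) = 0.977
¬((β ↔ α) → β) = 1 − 0.977 = 0.023
So the right-hand bound is ¬((β ↔ α) → β) = 0.023.
The residuum of the Łukasiewicz t-norm gives the supremum: min(1, 1 − 0.614 + 0.023).
1 − 0.614 + 0.023 = 0.409, so t = min(1, 0.409) = 0.409.
Check: 0.614 ⊗ 0.409 = max(0, 0.023) = 0.023 ≤ 0.023.

0.409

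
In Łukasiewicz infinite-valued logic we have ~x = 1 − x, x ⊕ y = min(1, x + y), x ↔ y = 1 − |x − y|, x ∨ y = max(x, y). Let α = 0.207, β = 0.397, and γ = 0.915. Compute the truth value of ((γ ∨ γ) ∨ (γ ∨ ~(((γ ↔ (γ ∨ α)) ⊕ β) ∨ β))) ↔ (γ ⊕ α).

0.915

γ ∨ γ = max(0.915, 0.915) = 0.915
γ ∨ α = max(0.915, 0.207) = 0.915
γ ↔ (γ ∨ α) = 1 − |0.915 − 0.915| = 1 − 0.000 = 1.000
(γ ↔ (γ ∨ α)) ⊕ β = min(1, 1.000 + 0.397) = min(1, 1.397) = 1.000
((γ ↔ (γ ∨ α)) ⊕ β) ∨ β = max(1.000, 0.397) = 1.000
~(((γ ↔ (γ ∨ α)) ⊕ β) ∨ β) = 1 − 1.000 = 0.000
γ ∨ ~(((γ ↔ (γ ∨ α)) ⊕ β) ∨ β) = max(0.915, 0.000) = 0.915
(γ ∨ γ) ∨ (γ ∨ ~(((γ ↔ (γ ∨ α)) ⊕ β) ∨ β)) = max(0.915, 0.915) = 0.915
γ ⊕ α = min(1, 0.915 + 0.207) = min(1, 1.122) = 1.000
((γ ∨ γ) ∨ (γ ∨ ~(((γ ↔ (γ ∨ α)) ⊕ β) ∨ β))) ↔ (γ ⊕ α) = 1 − |0.915 − 1.000| = 1 − 0.085 = 0.915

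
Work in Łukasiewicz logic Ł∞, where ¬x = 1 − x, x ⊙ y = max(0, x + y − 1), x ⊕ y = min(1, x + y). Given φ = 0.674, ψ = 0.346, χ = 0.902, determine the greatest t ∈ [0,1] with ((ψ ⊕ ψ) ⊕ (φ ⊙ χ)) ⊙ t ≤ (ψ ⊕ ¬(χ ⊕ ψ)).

ψ ⊕ ψ = min(1, 0.346 + 0.346) = min(1, 0.692) = 0.692
φ ⊙ χ = max(0, 0.674 + 0.902 − 1) = max(0, 0.576) = 0.576
(ψ ⊕ ψ) ⊕ (φ ⊙ χ) = min(1, 0.692 + 0.576) = min(1, 1.268) = 1.000
So the left factor is (ψ ⊕ ψ) ⊕ (φ ⊙ χ) = 1.000.
χ ⊕ ψ = min(1, 0.902 + 0.346) = min(1, 1.248) = 1.000
¬(χ ⊕ ψ) = 1 − 1.000 = 0.000
ψ ⊕ ¬(χ ⊕ ψ) = min(1, 0.346 + 0.000) = min(1, 0.346) = 0.346
So the right-hand bound is ψ ⊕ ¬(χ ⊕ ψ) = 0.346.
The residuum of the Łukasiewicz t-norm gives the supremum: min(1, 1 − 1.000 + 0.346).
1 − 1.000 + 0.346 = 0.346, so t = min(1, 0.346) = 0.346.
Check: 1.000 ⊙ 0.346 = max(0, 0.346) = 0.346 ≤ 0.346.

0.346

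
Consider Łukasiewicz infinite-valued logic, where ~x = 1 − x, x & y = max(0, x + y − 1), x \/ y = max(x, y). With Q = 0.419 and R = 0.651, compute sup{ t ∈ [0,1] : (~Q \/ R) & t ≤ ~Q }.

0.930

~Q = 1 − 0.419 = 0.581
~Q \/ R = max(0.581, 0.651) = 0.651
So the left factor is ~Q \/ R = 0.651.
So the right-hand bound is ~Q = 0.581.
The residuum of the Łukasiewicz t-norm gives the supremum: min(1, 1 − 0.651 + 0.581).
1 − 0.651 + 0.581 = 0.930, so t = min(1, 0.930) = 0.930.
Check: 0.651 & 0.930 = max(0, 0.581) = 0.581 ≤ 0.581.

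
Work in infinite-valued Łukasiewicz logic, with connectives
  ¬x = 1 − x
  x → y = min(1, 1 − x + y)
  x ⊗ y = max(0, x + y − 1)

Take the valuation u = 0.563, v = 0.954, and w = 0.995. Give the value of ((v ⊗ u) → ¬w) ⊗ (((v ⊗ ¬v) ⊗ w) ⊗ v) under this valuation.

0.000

v ⊗ u = max(0, 0.954 + 0.563 − 1) = max(0, 0.517) = 0.517
¬w = 1 − 0.995 = 0.005
(v ⊗ u) → ¬w = min(1, 1 − 0.517 + 0.005) = min(1, 0.488) = 0.488
¬v = 1 − 0.954 = 0.046
v ⊗ ¬v = max(0, 0.954 + 0.046 − 1) = max(0, 0.000) = 0.000
(v ⊗ ¬v) ⊗ w = max(0, 0.000 + 0.995 − 1) = max(0, -0.005) = 0.000
((v ⊗ ¬v) ⊗ w) ⊗ v = max(0, 0.000 + 0.954 − 1) = max(0, -0.046) = 0.000
((v ⊗ u) → ¬w) ⊗ (((v ⊗ ¬v) ⊗ w) ⊗ v) = max(0, 0.488 + 0.000 − 1) = max(0, -0.512) = 0.000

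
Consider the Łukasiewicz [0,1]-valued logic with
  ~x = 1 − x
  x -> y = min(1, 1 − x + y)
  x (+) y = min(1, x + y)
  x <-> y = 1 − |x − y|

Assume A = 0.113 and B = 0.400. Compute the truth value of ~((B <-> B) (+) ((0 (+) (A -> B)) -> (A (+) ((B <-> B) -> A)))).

0.000

B <-> B = 1 − |0.400 − 0.400| = 1 − 0.000 = 1.000
A -> B = min(1, 1 − 0.113 + 0.400) = min(1, 1.287) = 1.000
0 (+) (A -> B) = min(1, 0.000 + 1.000) = min(1, 1.000) = 1.000
(B <-> B) -> A = min(1, 1 − 1.000 + 0.113) = min(1, 0.113) = 0.113
A (+) ((B <-> B) -> A) = min(1, 0.113 + 0.113) = min(1, 0.226) = 0.226
(0 (+) (A -> B)) -> (A (+) ((B <-> B) -> A)) = min(1, 1 − 1.000 + 0.226) = min(1, 0.226) = 0.226
(B <-> B) (+) ((0 (+) (A -> B)) -> (A (+) ((B <-> B) -> A))) = min(1, 1.000 + 0.226) = min(1, 1.226) = 1.000
~((B <-> B) (+) ((0 (+) (A -> B)) -> (A (+) ((B <-> B) -> A)))) = 1 − 1.000 = 0.000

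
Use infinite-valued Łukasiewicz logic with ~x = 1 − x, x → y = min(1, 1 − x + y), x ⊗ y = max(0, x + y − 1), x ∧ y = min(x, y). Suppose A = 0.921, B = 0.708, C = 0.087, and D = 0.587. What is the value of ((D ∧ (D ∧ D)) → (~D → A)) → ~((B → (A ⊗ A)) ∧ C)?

0.913

D ∧ D = min(0.587, 0.587) = 0.587
D ∧ (D ∧ D) = min(0.587, 0.587) = 0.587
~D = 1 − 0.587 = 0.413
~D → A = min(1, 1 − 0.413 + 0.921) = min(1, 1.508) = 1.000
(D ∧ (D ∧ D)) → (~D → A) = min(1, 1 − 0.587 + 1.000) = min(1, 1.413) = 1.000
A ⊗ A = max(0, 0.921 + 0.921 − 1) = max(0, 0.842) = 0.842
B → (A ⊗ A) = min(1, 1 − 0.708 + 0.842) = min(1, 1.134) = 1.000
(B → (A ⊗ A)) ∧ C = min(1.000, 0.087) = 0.087
~((B → (A ⊗ A)) ∧ C) = 1 − 0.087 = 0.913
((D ∧ (D ∧ D)) → (~D → A)) → ~((B → (A ⊗ A)) ∧ C) = min(1, 1 − 1.000 + 0.913) = min(1, 0.913) = 0.913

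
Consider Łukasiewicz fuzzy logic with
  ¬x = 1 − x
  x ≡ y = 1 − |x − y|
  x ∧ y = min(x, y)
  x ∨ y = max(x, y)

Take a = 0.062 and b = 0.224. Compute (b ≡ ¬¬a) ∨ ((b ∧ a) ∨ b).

¬a = 1 − 0.062 = 0.938
¬¬a = 1 − 0.938 = 0.062
b ≡ ¬¬a = 1 − |0.224 − 0.062| = 1 − 0.162 = 0.838
b ∧ a = min(0.224, 0.062) = 0.062
(b ∧ a) ∨ b = max(0.062, 0.224) = 0.224
(b ≡ ¬¬a) ∨ ((b ∧ a) ∨ b) = max(0.838, 0.224) = 0.838

0.838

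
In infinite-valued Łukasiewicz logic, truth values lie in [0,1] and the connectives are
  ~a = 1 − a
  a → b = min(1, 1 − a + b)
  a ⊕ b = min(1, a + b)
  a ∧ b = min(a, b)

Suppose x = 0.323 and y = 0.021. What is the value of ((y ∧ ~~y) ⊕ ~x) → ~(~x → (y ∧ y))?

0.958

~y = 1 − 0.021 = 0.979
~~y = 1 − 0.979 = 0.021
y ∧ ~~y = min(0.021, 0.021) = 0.021
~x = 1 − 0.323 = 0.677
(y ∧ ~~y) ⊕ ~x = min(1, 0.021 + 0.677) = min(1, 0.698) = 0.698
y ∧ y = min(0.021, 0.021) = 0.021
~x → (y ∧ y) = min(1, 1 − 0.677 + 0.021) = min(1, 0.344) = 0.344
~(~x → (y ∧ y)) = 1 − 0.344 = 0.656
((y ∧ ~~y) ⊕ ~x) → ~(~x → (y ∧ y)) = min(1, 1 − 0.698 + 0.656) = min(1, 0.958) = 0.958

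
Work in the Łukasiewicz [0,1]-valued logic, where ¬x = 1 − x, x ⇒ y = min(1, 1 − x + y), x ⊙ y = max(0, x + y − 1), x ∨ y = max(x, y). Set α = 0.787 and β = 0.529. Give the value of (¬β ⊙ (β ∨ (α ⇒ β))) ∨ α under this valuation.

0.787

¬β = 1 − 0.529 = 0.471
α ⇒ β = min(1, 1 − 0.787 + 0.529) = min(1, 0.742) = 0.742
β ∨ (α ⇒ β) = max(0.529, 0.742) = 0.742
¬β ⊙ (β ∨ (α ⇒ β)) = max(0, 0.471 + 0.742 − 1) = max(0, 0.213) = 0.213
(¬β ⊙ (β ∨ (α ⇒ β))) ∨ α = max(0.213, 0.787) = 0.787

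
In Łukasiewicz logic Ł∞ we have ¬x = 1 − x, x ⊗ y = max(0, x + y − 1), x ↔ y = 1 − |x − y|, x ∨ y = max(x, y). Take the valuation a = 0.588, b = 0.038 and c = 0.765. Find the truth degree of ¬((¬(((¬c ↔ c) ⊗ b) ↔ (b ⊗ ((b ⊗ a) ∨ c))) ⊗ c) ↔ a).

¬c = 1 − 0.765 = 0.235
¬c ↔ c = 1 − |0.235 − 0.765| = 1 − 0.530 = 0.470
(¬c ↔ c) ⊗ b = max(0, 0.470 + 0.038 − 1) = max(0, -0.492) = 0.000
b ⊗ a = max(0, 0.038 + 0.588 − 1) = max(0, -0.374) = 0.000
(b ⊗ a) ∨ c = max(0.000, 0.765) = 0.765
b ⊗ ((b ⊗ a) ∨ c) = max(0, 0.038 + 0.765 − 1) = max(0, -0.197) = 0.000
((¬c ↔ c) ⊗ b) ↔ (b ⊗ ((b ⊗ a) ∨ c)) = 1 − |0.000 − 0.000| = 1 − 0.000 = 1.000
¬(((¬c ↔ c) ⊗ b) ↔ (b ⊗ ((b ⊗ a) ∨ c))) = 1 − 1.000 = 0.000
¬(((¬c ↔ c) ⊗ b) ↔ (b ⊗ ((b ⊗ a) ∨ c))) ⊗ c = max(0, 0.000 + 0.765 − 1) = max(0, -0.235) = 0.000
(¬(((¬c ↔ c) ⊗ b) ↔ (b ⊗ ((b ⊗ a) ∨ c))) ⊗ c) ↔ a = 1 − |0.000 − 0.588| = 1 − 0.588 = 0.412
¬((¬(((¬c ↔ c) ⊗ b) ↔ (b ⊗ ((b ⊗ a) ∨ c))) ⊗ c) ↔ a) = 1 − 0.412 = 0.588

0.588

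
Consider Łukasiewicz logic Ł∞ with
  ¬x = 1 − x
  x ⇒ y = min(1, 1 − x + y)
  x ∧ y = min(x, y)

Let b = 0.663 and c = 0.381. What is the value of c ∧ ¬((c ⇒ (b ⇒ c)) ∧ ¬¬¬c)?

b ⇒ c = min(1, 1 − 0.663 + 0.381) = min(1, 0.718) = 0.718
c ⇒ (b ⇒ c) = min(1, 1 − 0.381 + 0.718) = min(1, 1.337) = 1.000
¬c = 1 − 0.381 = 0.619
¬¬c = 1 − 0.619 = 0.381
¬¬¬c = 1 − 0.381 = 0.619
(c ⇒ (b ⇒ c)) ∧ ¬¬¬c = min(1.000, 0.619) = 0.619
¬((c ⇒ (b ⇒ c)) ∧ ¬¬¬c) = 1 − 0.619 = 0.381
c ∧ ¬((c ⇒ (b ⇒ c)) ∧ ¬¬¬c) = min(0.381, 0.381) = 0.381

0.381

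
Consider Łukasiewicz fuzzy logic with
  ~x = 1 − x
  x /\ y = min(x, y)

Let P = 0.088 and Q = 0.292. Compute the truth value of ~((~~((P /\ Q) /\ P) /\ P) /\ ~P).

P /\ Q = min(0.088, 0.292) = 0.088
(P /\ Q) /\ P = min(0.088, 0.088) = 0.088
~((P /\ Q) /\ P) = 1 − 0.088 = 0.912
~~((P /\ Q) /\ P) = 1 − 0.912 = 0.088
~~((P /\ Q) /\ P) /\ P = min(0.088, 0.088) = 0.088
~P = 1 − 0.088 = 0.912
(~~((P /\ Q) /\ P) /\ P) /\ ~P = min(0.088, 0.912) = 0.088
~((~~((P /\ Q) /\ P) /\ P) /\ ~P) = 1 − 0.088 = 0.912

0.912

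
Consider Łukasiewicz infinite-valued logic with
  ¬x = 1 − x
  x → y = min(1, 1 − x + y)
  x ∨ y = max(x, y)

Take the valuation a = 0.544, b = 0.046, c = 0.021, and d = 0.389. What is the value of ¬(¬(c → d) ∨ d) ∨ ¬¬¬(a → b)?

c → d = min(1, 1 − 0.021 + 0.389) = min(1, 1.368) = 1.000
¬(c → d) = 1 − 1.000 = 0.000
¬(c → d) ∨ d = max(0.000, 0.389) = 0.389
¬(¬(c → d) ∨ d) = 1 − 0.389 = 0.611
a → b = min(1, 1 − 0.544 + 0.046) = min(1, 0.502) = 0.502
¬(a → b) = 1 − 0.502 = 0.498
¬¬(a → b) = 1 − 0.498 = 0.502
¬¬¬(a → b) = 1 − 0.502 = 0.498
¬(¬(c → d) ∨ d) ∨ ¬¬¬(a → b) = max(0.611, 0.498) = 0.611

0.611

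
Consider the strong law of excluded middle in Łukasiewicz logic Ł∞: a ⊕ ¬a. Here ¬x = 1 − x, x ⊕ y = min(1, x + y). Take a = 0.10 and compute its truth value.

¬a = 1 − 0.10 = 0.90
a ⊕ ¬a = min(1, 0.10 + 0.90) = min(1, 1.00) = 1.00
(As expected: always 1 in Ł∞ since a ⊕ (1−a) = 1.)

1.00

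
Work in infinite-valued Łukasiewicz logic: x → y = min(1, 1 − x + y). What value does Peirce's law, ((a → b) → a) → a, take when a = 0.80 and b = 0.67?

0.87

a → b = min(1, 1 − 0.80 + 0.67) = min(1, 0.87) = 0.87
(a → b) → a = min(1, 1 − 0.87 + 0.80) = min(1, 0.93) = 0.93
((a → b) → a) → a = min(1, 1 − 0.93 + 0.80) = min(1, 0.87) = 0.87
(The value 0.87 < 1 shows this instance is not satisfied; not a Ł∞-tautology in general.)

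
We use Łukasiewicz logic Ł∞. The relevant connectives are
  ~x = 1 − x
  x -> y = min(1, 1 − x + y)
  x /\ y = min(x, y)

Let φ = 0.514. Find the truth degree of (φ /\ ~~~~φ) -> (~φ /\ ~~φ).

~φ = 1 − 0.514 = 0.486
~~φ = 1 − 0.486 = 0.514
~~~φ = 1 − 0.514 = 0.486
~~~~φ = 1 − 0.486 = 0.514
φ /\ ~~~~φ = min(0.514, 0.514) = 0.514
~φ /\ ~~φ = min(0.486, 0.514) = 0.486
(φ /\ ~~~~φ) -> (~φ /\ ~~φ) = min(1, 1 − 0.514 + 0.486) = min(1, 0.972) = 0.972

0.972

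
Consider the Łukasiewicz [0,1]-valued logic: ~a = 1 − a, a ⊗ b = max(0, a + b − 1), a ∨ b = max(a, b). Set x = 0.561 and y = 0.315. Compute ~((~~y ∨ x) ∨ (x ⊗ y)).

~y = 1 − 0.315 = 0.685
~~y = 1 − 0.685 = 0.315
~~y ∨ x = max(0.315, 0.561) = 0.561
x ⊗ y = max(0, 0.561 + 0.315 − 1) = max(0, -0.124) = 0.000
(~~y ∨ x) ∨ (x ⊗ y) = max(0.561, 0.000) = 0.561
~((~~y ∨ x) ∨ (x ⊗ y)) = 1 − 0.561 = 0.439

0.439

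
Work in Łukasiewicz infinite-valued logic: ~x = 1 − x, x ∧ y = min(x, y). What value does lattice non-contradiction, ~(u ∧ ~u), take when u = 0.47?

0.53

~u = 1 − 0.47 = 0.53
u ∧ ~u = min(0.47, 0.53) = 0.47
~(u ∧ ~u) = 1 − 0.47 = 0.53
(The value 0.53 < 1 shows this instance is not satisfied; not a Ł∞-tautology — its value is 1 − min(a, 1−a).)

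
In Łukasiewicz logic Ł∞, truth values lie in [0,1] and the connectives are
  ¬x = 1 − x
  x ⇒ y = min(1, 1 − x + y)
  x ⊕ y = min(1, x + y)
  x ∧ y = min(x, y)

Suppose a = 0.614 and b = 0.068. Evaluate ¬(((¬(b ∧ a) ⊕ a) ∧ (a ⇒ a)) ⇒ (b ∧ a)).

0.932

b ∧ a = min(0.068, 0.614) = 0.068
¬(b ∧ a) = 1 − 0.068 = 0.932
¬(b ∧ a) ⊕ a = min(1, 0.932 + 0.614) = min(1, 1.546) = 1.000
a ⇒ a = min(1, 1 − 0.614 + 0.614) = min(1, 1.000) = 1.000
(¬(b ∧ a) ⊕ a) ∧ (a ⇒ a) = min(1.000, 1.000) = 1.000
((¬(b ∧ a) ⊕ a) ∧ (a ⇒ a)) ⇒ (b ∧ a) = min(1, 1 − 1.000 + 0.068) = min(1, 0.068) = 0.068
¬(((¬(b ∧ a) ⊕ a) ∧ (a ⇒ a)) ⇒ (b ∧ a)) = 1 − 0.068 = 0.932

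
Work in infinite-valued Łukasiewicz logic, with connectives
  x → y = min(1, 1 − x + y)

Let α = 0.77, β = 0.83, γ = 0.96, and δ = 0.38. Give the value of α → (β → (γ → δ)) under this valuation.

γ → δ = min(1, 1 − 0.96 + 0.38) = min(1, 0.42) = 0.42
β → (γ → δ) = min(1, 1 − 0.83 + 0.42) = min(1, 0.59) = 0.59
α → (β → (γ → δ)) = min(1, 1 − 0.77 + 0.59) = min(1, 0.82) = 0.82

0.82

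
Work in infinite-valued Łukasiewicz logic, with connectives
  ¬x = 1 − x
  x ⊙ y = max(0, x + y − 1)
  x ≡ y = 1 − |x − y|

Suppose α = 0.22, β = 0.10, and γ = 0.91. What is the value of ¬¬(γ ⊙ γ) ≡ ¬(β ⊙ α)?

0.82

γ ⊙ γ = max(0, 0.91 + 0.91 − 1) = max(0, 0.82) = 0.82
¬(γ ⊙ γ) = 1 − 0.82 = 0.18
¬¬(γ ⊙ γ) = 1 − 0.18 = 0.82
β ⊙ α = max(0, 0.10 + 0.22 − 1) = max(0, -0.68) = 0.00
¬(β ⊙ α) = 1 − 0.00 = 1.00
¬¬(γ ⊙ γ) ≡ ¬(β ⊙ α) = 1 − |0.82 − 1.00| = 1 − 0.18 = 0.82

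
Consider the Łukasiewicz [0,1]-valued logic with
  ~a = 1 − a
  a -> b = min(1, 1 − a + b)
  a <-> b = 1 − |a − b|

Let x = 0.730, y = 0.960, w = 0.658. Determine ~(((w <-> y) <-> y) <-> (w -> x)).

0.262

w <-> y = 1 − |0.658 − 0.960| = 1 − 0.302 = 0.698
(w <-> y) <-> y = 1 − |0.698 − 0.960| = 1 − 0.262 = 0.738
w -> x = min(1, 1 − 0.658 + 0.730) = min(1, 1.072) = 1.000
((w <-> y) <-> y) <-> (w -> x) = 1 − |0.738 − 1.000| = 1 − 0.262 = 0.738
~(((w <-> y) <-> y) <-> (w -> x)) = 1 − 0.738 = 0.262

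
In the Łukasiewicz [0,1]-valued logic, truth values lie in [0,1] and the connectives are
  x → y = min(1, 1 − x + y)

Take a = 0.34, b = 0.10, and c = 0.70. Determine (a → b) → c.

a → b = min(1, 1 − 0.34 + 0.10) = min(1, 0.76) = 0.76
(a → b) → c = min(1, 1 − 0.76 + 0.70) = min(1, 0.94) = 0.94

0.94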